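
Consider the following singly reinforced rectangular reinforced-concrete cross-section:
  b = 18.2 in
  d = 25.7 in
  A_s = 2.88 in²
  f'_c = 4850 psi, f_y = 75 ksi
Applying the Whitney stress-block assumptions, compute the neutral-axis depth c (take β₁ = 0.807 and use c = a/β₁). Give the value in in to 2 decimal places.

c ≈ 3.57 in

T = A_s f_y = 2.88 × 75 = 216 kips.
a = T/(0.85 f'_c b) = 216/(0.85 × 4.85 × 18.2) = 2.8789 in.
With β₁ = 0.807, c = a/β₁ = 2.8789/0.807 = 3.57 in.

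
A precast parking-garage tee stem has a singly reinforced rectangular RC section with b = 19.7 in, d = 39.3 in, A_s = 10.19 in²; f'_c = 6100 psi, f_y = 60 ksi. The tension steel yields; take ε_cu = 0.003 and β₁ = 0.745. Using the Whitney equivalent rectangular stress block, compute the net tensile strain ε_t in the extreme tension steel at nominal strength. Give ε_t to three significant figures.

ε_t ≈ 0.0117

a = A_s f_y/(0.85 f'_c b) = 5.986 in.
β₁ = 0.745, so c = a/β₁ = 5.986/0.745 = 8.035 in.
From the linear strain diagram with ε_cu = 0.003: ε_t = 0.003 (d − c)/c = 0.003 × (39.3 − 8.035)/8.035 = 0.0117.
Since ε_t ≥ 0.005, the section is tension-controlled.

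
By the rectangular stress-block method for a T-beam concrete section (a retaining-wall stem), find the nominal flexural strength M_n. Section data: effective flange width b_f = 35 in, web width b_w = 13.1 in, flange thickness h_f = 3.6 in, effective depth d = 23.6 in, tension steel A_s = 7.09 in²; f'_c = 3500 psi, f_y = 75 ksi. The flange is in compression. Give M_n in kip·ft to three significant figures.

Tension: T = A_s f_y = 7.09 × 75 = 531.75 kips.
Try a within the flange: a = T/(0.85 f'_c b_f) = 531.75/(0.85 × 3.5 × 35) = 5.107 in.
a = 5.107 > h_f = 3.6 in: the block extends into the web. Split into flange-overhang and web parts.
C_f = 0.85 f'_c (b_f − b_w) h_f = 0.85 × 3.5 × (35 − 13.1) × 3.6 = 234.5 kips.
Remaining web compression depth: a_w = (T − C_f)/(0.85 f'_c b_w) = (531.75 − 234.5)/(0.85 × 3.5 × 13.1) = 7.627 in.
M_n = C_f(d − h_f/2) + (T − C_f)(d − a_w/2) = 234.5 × (23.6 − 1.8) + 297.25 × (23.6 − 3.8135) = 5112.1 + 5881.5 = 10993.6 kip·in.
M_n = 10993.6/12 = 916.13 kip·ft.

M_n ≈ 916 kip·ft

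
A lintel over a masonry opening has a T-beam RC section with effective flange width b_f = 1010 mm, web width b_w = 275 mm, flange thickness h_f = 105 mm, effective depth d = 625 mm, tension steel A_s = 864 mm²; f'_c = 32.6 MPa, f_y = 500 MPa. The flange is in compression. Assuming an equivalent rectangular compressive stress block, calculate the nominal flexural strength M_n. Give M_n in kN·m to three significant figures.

M_n ≈ 267 kN·m

Tension: T = A_s f_y = 864 × 500 = 432000 N.
Try a within the flange: a = T/(0.85 f'_c b_f) = 432000/(0.85 × 32.6 × 1010) = 15.44 mm.
Since a = 15.44 ≤ h_f = 105 mm, the stress block lies entirely in the flange; analyse as a rectangular beam of width b_f.
M_n = T(d − a/2) = 432000 × (625 − 7.72) = 266.66 × 10⁶ N·mm.
M_n = 266.66 kN·m.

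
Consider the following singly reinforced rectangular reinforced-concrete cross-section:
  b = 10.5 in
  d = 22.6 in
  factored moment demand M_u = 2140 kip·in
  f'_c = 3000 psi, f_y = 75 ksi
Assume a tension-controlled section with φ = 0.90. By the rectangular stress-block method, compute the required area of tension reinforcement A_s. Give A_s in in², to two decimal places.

A_s ≈ 1.55 in²

M_n = M_u/φ = 2140/0.90 = 2377.78 kip·in.
From M_n = 0.85 f'_c a b (d − a/2):
a = d − √(d² − 2M_n/(0.85 f'_c b)) = 22.6 − √(22.6² − 2 × 2377.78/(0.85 × 3 × 10.5)) = 4.348 in.
A_s = 0.85 f'_c a b / f_y = 0.85 × 3 × 4.348 × 10.5 / 75 = 1.552 in².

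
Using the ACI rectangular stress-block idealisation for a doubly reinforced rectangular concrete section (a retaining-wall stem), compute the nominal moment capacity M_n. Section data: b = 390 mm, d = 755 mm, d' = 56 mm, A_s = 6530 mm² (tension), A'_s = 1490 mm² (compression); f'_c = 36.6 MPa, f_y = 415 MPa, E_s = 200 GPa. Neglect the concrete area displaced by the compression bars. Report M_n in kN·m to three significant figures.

Assume both tension and compression steel yield.
Net tension couple steel: A_s − A'_s = 5040 mm².
a = (A_s − A'_s) f_y / (0.85 f'_c b) = 2091600/(0.85 × 36.6 × 390) = 172.39 mm.
c = a/β₁ = 172.39/0.789 = 218.49 mm; ε'_s = 0.003(c − d')/c = 0.0022 ≥ f_y/E_s = 0.0021, so compression steel does yield.
M_n = (A_s − A'_s) f_y (d − a/2) + A'_s f_y (d − d') = [2091600 × (755 − 86.195) + 618350 × (755 − 56)] × 10⁻⁶ = 1398.87 + 432.23 = 1831.10 kN·m.

M_n ≈ 1830 kN·m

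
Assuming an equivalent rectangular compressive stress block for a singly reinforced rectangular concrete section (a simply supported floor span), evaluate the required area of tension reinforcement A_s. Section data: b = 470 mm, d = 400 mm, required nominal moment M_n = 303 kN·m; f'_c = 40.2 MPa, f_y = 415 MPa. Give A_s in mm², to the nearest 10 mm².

A_s ≈ 1950 mm²

With M_n = 0.85 f'_c a b (d − a/2), solve the quadratic for a:
a = d − √(d² − 2M_n/(0.85 f'_c b)) = 400 − √(400² − 2 × 303×10⁶/(0.85 × 40.2 × 470)) = 50.33 mm.
A_s = 0.85 f'_c a b / f_y = 0.85 × 40.2 × 50.33 × 470 / 415 = 1947.7 mm².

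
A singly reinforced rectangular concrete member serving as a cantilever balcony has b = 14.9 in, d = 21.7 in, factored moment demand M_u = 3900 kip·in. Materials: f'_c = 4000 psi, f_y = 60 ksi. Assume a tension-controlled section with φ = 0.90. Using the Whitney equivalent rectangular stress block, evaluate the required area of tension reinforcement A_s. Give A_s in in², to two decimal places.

M_n = M_u/φ = 3900/0.90 = 4333.33 kip·in.
From M_n = 0.85 f'_c a b (d − a/2):
a = d − √(d² − 2M_n/(0.85 f'_c b)) = 21.7 − √(21.7² − 2 × 4333.33/(0.85 × 4 × 14.9)) = 4.385 in.
A_s = 0.85 f'_c a b / f_y = 0.85 × 4 × 4.385 × 14.9 / 60 = 3.702 in².

A_s ≈ 3.70 in²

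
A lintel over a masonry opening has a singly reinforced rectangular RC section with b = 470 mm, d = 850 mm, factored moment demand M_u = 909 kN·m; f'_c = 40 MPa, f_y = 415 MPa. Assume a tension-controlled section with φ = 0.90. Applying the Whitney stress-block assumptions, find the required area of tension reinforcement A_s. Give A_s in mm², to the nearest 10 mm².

A_s ≈ 3000 mm²

M_n = M_u/φ = 909/0.90 = 1010 kN·m.
With M_n = 0.85 f'_c a b (d − a/2), solve the quadratic for a:
a = d − √(d² − 2M_n/(0.85 f'_c b)) = 850 − √(850² − 2 × 1010×10⁶/(0.85 × 40 × 470)) = 77.93 mm.
A_s = 0.85 f'_c a b / f_y = 0.85 × 40 × 77.93 × 470 / 415 = 3000.8 mm².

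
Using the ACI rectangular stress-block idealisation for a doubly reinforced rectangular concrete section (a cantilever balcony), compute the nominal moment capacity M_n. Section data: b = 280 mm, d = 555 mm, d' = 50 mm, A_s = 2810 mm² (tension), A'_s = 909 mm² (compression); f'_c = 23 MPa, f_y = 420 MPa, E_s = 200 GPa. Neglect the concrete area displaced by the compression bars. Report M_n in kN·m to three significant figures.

Assume both tension and compression steel yield.
Net tension couple steel: A_s − A'_s = 1901 mm².
a = (A_s − A'_s) f_y / (0.85 f'_c b) = 798420/(0.85 × 23 × 280) = 145.86 mm.
c = a/β₁ = 145.86/0.85 = 171.60 mm; ε'_s = 0.003(c − d')/c = 0.0021 ≥ f_y/E_s = 0.0021, so compression steel does yield.
M_n = (A_s − A'_s) f_y (d − a/2) + A'_s f_y (d − d') = [798420 × (555 − 72.93) + 381780 × (555 − 50)] × 10⁻⁶ = 384.89 + 192.80 = 577.69 kN·m.

M_n ≈ 578 kN·m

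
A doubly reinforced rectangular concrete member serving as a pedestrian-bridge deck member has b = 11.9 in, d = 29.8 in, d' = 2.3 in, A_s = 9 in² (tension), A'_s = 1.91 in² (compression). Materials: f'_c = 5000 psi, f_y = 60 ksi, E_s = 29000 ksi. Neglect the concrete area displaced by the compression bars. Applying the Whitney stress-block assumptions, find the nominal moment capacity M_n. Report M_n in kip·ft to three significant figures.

Assume both steels yield.
a = (A_s − A'_s) f_y/(0.85 f'_c b) = (9 − 1.91) × 60/(0.85 × 5 × 11.9) = 8.411 in.
c = a/β₁ = 8.411/0.8 = 10.514 in; ε'_s = 0.003(c − d')/c = 0.0023 ≥ ε_y = 0.0021, so the compression steel yields.
M_n = (A_s − A'_s) f_y (d − a/2) + A'_s f_y (d − d') = 425.4 × (29.8 − 4.2055) + 114.6 × (29.8 − 2.3) = 10887.9 + 3151.5 = 14039.4 kip·in = 14039.4/12 = 1169.95 kip·ft.

M_n ≈ 1170 kip·ft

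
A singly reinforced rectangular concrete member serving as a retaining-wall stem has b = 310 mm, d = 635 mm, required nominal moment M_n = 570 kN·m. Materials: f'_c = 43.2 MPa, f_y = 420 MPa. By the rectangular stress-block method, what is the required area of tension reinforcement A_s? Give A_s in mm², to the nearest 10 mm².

A_s ≈ 2290 mm²

With M_n = 0.85 f'_c a b (d − a/2), solve the quadratic for a:
a = d − √(d² − 2M_n/(0.85 f'_c b)) = 635 − √(635² − 2 × 570×10⁶/(0.85 × 43.2 × 310)) = 84.48 mm.
A_s = 0.85 f'_c a b / f_y = 0.85 × 43.2 × 84.48 × 310 / 420 = 2289.6 mm².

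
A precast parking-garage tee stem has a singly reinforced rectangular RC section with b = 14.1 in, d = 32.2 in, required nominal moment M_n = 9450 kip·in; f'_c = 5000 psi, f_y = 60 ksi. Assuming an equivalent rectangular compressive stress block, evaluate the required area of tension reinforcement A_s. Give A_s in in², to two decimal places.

A_s ≈ 5.33 in²

From M_n = 0.85 f'_c a b (d − a/2):
a = d − √(d² − 2M_n/(0.85 f'_c b)) = 32.2 − √(32.2² − 2 × 9450/(0.85 × 5 × 14.1)) = 5.340 in.
A_s = 0.85 f'_c a b / f_y = 0.85 × 5 × 5.340 × 14.1 / 60 = 5.333 in².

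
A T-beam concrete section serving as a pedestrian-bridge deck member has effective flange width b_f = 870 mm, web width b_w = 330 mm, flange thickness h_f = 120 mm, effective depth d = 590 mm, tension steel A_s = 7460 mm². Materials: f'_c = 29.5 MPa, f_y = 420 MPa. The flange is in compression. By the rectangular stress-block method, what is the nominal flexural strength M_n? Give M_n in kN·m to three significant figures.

M_n ≈ 1610 kN·m

Tension: T = A_s f_y = 7460 × 420 = 3133200 N.
Try a within the flange: a = T/(0.85 f'_c b_f) = 3133200/(0.85 × 29.5 × 870) = 143.62 mm.
a = 143.62 > h_f = 120 mm: the block extends into the web. Split into flange-overhang and web parts.
C_f = 0.85 f'_c (b_f − b_w) h_f = 0.85 × 29.5 × (870 − 330) × 120 = 1624860 N.
Remaining web compression depth: a_w = (T − C_f)/(0.85 f'_c b_w) = (3133200 − 1624860)/(0.85 × 29.5 × 330) = 182.28 mm.
M_n = C_f(d − h_f/2) + (T − C_f)(d − a_w/2) = 1624860 × (590 − 60) + 1508340 × (590 − 91.14) = 861.18 + 752.45 = 1613.63 × 10⁶ N·mm.
M_n = 1613.63 kN·m.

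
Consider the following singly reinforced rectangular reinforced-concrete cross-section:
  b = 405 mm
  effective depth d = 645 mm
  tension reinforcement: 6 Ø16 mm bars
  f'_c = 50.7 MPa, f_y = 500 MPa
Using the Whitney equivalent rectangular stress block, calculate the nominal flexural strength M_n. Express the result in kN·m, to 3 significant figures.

M_n ≈ 379 kN·m

A_s = 6 × 201 = 1206 mm².
T = A_s f_y = 1206 × 500 = 603000 N = 603 kN.
From C = T: a = T/(0.85 f'_c b) = 603000/(0.85 × 50.7 × 405) = 34.55 mm.
M_n = T(d − a/2) = 603 kN × (645 − 17.275) mm = 378.52 kN·m.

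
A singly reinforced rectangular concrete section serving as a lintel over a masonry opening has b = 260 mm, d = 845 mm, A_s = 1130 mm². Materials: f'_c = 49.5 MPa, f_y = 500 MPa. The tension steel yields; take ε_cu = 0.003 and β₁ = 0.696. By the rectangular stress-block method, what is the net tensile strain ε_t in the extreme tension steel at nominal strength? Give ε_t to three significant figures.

ε_t ≈ 0.0312

a = A_s f_y/(0.85 f'_c b) = 51.65 mm.
β₁ = 0.696, so c = a/β₁ = 51.65/0.696 = 74.21 mm.
From the linear strain diagram with ε_cu = 0.003: ε_t = 0.003 (d − c)/c = 0.003 × (845 − 74.21)/74.21 = 0.0312.
Since ε_t ≥ 0.005, the section is tension-controlled.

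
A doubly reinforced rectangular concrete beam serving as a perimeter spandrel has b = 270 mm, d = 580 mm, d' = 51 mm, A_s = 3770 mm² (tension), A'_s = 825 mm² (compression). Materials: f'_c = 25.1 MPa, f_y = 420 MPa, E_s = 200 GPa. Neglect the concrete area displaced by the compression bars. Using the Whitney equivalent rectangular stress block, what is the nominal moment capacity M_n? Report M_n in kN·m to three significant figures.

Assume both tension and compression steel yield.
Net tension couple steel: A_s − A'_s = 2945 mm².
a = (A_s − A'_s) f_y / (0.85 f'_c b) = 1236900/(0.85 × 25.1 × 270) = 214.72 mm.
c = a/β₁ = 214.72/0.85 = 252.61 mm; ε'_s = 0.003(c − d')/c = 0.0024 ≥ f_y/E_s = 0.0021, so compression steel does yield.
M_n = (A_s − A'_s) f_y (d − a/2) + A'_s f_y (d − d') = [1236900 × (580 − 107.36) + 346500 × (580 − 51)] × 10⁻⁶ = 584.61 + 183.30 = 767.91 kN·m.

M_n ≈ 768 kN·m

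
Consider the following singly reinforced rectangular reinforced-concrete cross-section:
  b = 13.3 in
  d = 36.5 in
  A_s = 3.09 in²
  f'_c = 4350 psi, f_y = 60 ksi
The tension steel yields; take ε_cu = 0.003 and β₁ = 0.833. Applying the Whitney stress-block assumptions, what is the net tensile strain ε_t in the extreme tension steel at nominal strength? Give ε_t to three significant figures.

ε_t ≈ 0.0212

a = A_s f_y/(0.85 f'_c b) = 3.770 in.
β₁ = 0.833, so c = a/β₁ = 3.770/0.833 = 4.526 in.
From the linear strain diagram with ε_cu = 0.003: ε_t = 0.003 (d − c)/c = 0.003 × (36.5 − 4.526)/4.526 = 0.0212.
Since ε_t ≥ 0.005, the section is tension-controlled.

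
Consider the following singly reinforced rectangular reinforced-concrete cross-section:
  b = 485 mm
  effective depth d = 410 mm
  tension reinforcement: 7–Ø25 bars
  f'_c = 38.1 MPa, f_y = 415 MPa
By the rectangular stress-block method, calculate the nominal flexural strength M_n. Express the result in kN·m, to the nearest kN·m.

A_s = 7 × 491 = 3437 mm².
T = A_s f_y = 3437 × 415 = 1426355 N = 1426.355 kN.
From C = T: a = T/(0.85 f'_c b) = 1426355/(0.85 × 38.1 × 485) = 90.81 mm.
M_n = T(d − a/2) = 1426.355 kN × (410 − 45.405) mm = 520.04 kN·m.

M_n ≈ 520 kN·m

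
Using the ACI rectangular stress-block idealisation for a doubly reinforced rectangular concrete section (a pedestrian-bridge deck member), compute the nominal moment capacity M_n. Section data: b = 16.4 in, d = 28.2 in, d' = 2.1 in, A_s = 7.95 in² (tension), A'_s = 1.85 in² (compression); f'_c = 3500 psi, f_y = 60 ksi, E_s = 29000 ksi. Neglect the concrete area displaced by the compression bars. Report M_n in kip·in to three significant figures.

M_n ≈ 11800 kip·in

Assume both steels yield.
a = (A_s − A'_s) f_y/(0.85 f'_c b) = (7.95 − 1.85) × 60/(0.85 × 3.5 × 16.4) = 7.502 in.
c = a/β₁ = 7.502/0.85 = 8.826 in; ε'_s = 0.003(c − d')/c = 0.0023 ≥ ε_y = 0.0021, so the compression steel yields.
M_n = (A_s − A'_s) f_y (d − a/2) + A'_s f_y (d − d') = 366 × (28.2 − 3.751) + 111 × (28.2 − 2.1) = 8948.3 + 2897.1 = 11845.4 kip·in.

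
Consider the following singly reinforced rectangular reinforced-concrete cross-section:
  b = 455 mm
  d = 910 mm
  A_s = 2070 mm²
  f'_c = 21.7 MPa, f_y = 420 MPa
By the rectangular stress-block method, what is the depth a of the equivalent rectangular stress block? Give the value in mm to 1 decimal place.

T = A_s f_y = 2070 × 420 = 869400 N = 869.4 kN.
Setting C = 0.85 f'_c a b equal to T: a = 869400/(0.85 × 21.7 × 455) = 103.6 mm.

a ≈ 103.6 mm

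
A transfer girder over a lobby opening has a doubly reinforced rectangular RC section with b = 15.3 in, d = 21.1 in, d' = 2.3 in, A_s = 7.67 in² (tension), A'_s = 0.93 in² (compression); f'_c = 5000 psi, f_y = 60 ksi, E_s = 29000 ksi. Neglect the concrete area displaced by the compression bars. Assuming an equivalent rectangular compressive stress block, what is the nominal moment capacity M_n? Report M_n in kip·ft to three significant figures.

M_n ≈ 694 kip·ft

Assume both steels yield.
a = (A_s − A'_s) f_y/(0.85 f'_c b) = (7.67 − 0.93) × 60/(0.85 × 5 × 15.3) = 6.219 in.
c = a/β₁ = 6.219/0.8 = 7.774 in; ε'_s = 0.003(c − d')/c = 0.0021 ≥ ε_y = 0.0021, so the compression steel yields.
M_n = (A_s − A'_s) f_y (d − a/2) + A'_s f_y (d − d') = 404.4 × (21.1 − 3.1095) + 55.8 × (21.1 − 2.3) = 7275.4 + 1049.0 = 8324.4 kip·in = 8324.4/12 = 693.70 kip·ft.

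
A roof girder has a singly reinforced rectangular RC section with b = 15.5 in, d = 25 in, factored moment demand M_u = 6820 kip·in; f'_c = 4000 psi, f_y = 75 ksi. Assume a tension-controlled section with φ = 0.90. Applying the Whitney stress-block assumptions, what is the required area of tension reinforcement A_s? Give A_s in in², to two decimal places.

M_n = M_u/φ = 6820/0.90 = 7577.78 kip·in.
From M_n = 0.85 f'_c a b (d − a/2):
a = d − √(d² − 2M_n/(0.85 f'_c b)) = 25 − √(25² − 2 × 7577.78/(0.85 × 4 × 15.5)) = 6.631 in.
A_s = 0.85 f'_c a b / f_y = 0.85 × 4 × 6.631 × 15.5 / 75 = 4.659 in².

A_s ≈ 4.66 in²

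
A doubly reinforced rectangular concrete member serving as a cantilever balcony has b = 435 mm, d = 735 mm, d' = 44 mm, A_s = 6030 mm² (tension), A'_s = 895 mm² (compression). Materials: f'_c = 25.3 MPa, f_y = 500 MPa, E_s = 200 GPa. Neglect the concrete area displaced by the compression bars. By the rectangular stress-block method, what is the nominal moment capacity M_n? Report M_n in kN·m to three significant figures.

M_n ≈ 1840 kN·m

Assume both tension and compression steel yield.
Net tension couple steel: A_s − A'_s = 5135 mm².
a = (A_s − A'_s) f_y / (0.85 f'_c b) = 2567500/(0.85 × 25.3 × 435) = 274.46 mm.
c = a/β₁ = 274.46/0.85 = 322.89 mm; ε'_s = 0.003(c − d')/c = 0.0026 ≥ f_y/E_s = 0.0025, so compression steel does yield.
M_n = (A_s − A'_s) f_y (d − a/2) + A'_s f_y (d − d') = [2567500 × (735 − 137.23) + 447500 × (735 − 44)] × 10⁻⁶ = 1534.77 + 309.22 = 1843.99 kN·m.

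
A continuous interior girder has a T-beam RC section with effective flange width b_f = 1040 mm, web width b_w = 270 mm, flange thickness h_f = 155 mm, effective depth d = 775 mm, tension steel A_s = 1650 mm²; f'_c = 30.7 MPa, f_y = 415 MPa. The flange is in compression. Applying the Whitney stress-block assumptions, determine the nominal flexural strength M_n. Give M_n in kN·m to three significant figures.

Tension: T = A_s f_y = 1650 × 415 = 684750 N.
Try a within the flange: a = T/(0.85 f'_c b_f) = 684750/(0.85 × 30.7 × 1040) = 25.23 mm.
Since a = 25.23 ≤ h_f = 155 mm, the stress block lies entirely in the flange; analyse as a rectangular beam of width b_f.
M_n = T(d − a/2) = 684750 × (775 − 12.615) = 522.04 × 10⁶ N·mm.
M_n = 522.04 kN·m.

M_n ≈ 522 kN·m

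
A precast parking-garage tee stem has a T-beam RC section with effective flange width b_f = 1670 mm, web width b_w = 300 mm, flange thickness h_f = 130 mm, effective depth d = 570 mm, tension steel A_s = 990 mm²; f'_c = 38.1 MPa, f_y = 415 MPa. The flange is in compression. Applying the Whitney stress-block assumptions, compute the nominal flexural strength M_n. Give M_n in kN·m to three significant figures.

Tension: T = A_s f_y = 990 × 415 = 410850 N.
Try a within the flange: a = T/(0.85 f'_c b_f) = 410850/(0.85 × 38.1 × 1670) = 7.60 mm.
Since a = 7.60 ≤ h_f = 130 mm, the stress block lies entirely in the flange; analyse as a rectangular beam of width b_f.
M_n = T(d − a/2) = 410850 × (570 − 3.8) = 232.62 × 10⁶ N·mm.
M_n = 232.62 kN·m.

M_n ≈ 233 kN·m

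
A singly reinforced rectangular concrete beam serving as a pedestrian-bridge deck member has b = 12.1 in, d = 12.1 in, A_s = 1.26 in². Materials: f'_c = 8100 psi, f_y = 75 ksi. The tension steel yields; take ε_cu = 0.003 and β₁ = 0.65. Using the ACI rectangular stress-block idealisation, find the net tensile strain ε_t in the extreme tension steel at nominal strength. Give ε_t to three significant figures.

a = A_s f_y/(0.85 f'_c b) = 1.134 in.
β₁ = 0.65, so c = a/β₁ = 1.134/0.65 = 1.745 in.
From the linear strain diagram with ε_cu = 0.003: ε_t = 0.003 (d − c)/c = 0.003 × (12.1 − 1.745)/1.745 = 0.0178.
Since ε_t ≥ 0.005, the section is tension-controlled.

ε_t ≈ 0.0178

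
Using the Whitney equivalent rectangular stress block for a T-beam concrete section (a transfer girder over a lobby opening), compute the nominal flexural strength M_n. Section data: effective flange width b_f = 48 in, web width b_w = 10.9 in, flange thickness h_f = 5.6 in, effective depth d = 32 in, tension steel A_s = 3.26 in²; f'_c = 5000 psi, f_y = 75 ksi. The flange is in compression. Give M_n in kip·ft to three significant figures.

Tension: T = A_s f_y = 3.26 × 75 = 244.5 kips.
Try a within the flange: a = T/(0.85 f'_c b_f) = 244.5/(0.85 × 5 × 48) = 1.199 in.
Since a = 1.199 ≤ h_f = 5.6 in, the stress block lies entirely in the flange; analyse as a rectangular beam of width b_f.
M_n = T(d − a/2) = 244.5 × (32 − 0.5995) = 7677.4 kip·in.
M_n = 7677.4/12 = 639.78 kip·ft.

M_n ≈ 640 kip·ft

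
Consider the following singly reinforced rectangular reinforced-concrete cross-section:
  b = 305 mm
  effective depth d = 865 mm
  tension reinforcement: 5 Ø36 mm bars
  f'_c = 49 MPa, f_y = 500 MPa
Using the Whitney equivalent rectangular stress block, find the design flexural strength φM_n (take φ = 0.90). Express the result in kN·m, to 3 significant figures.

φM_n ≈ 1750 kN·m

A_s = 5 × 1018 = 5090 mm².
T = A_s f_y = 5090 × 500 = 2545000 N = 2545 kN.
From C = T: a = T/(0.85 f'_c b) = 2545000/(0.85 × 49 × 305) = 200.34 mm.
M_n = T(d − a/2) = 2545 kN × (865 − 100.17) mm = 1946.49 kN·m.
φM_n = 0.90 × 1946.49 = 1751.84 kN·m.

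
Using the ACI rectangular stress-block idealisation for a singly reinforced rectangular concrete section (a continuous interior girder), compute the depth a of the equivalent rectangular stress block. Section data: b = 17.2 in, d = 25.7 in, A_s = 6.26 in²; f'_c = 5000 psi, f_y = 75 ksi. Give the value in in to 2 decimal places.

a ≈ 6.42 in

T = A_s f_y = 6.26 × 75 = 469.5 kips.
a = T/(0.85 f'_c b) = 469.5/(0.85 × 5 × 17.2) = 6.42 in.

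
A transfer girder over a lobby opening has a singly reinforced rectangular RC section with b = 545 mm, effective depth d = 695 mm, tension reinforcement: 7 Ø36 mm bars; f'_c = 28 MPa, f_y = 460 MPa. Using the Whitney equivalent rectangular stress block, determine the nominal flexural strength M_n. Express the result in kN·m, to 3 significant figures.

A_s = 7 × 1018 = 7126 mm².
T = A_s f_y = 7126 × 460 = 3277960 N = 3277.96 kN.
From C = T: a = T/(0.85 f'_c b) = 3277960/(0.85 × 28 × 545) = 252.71 mm.
M_n = T(d − a/2) = 3277.96 kN × (695 − 126.355) mm = 1864.00 kN·m.

M_n ≈ 1860 kN·m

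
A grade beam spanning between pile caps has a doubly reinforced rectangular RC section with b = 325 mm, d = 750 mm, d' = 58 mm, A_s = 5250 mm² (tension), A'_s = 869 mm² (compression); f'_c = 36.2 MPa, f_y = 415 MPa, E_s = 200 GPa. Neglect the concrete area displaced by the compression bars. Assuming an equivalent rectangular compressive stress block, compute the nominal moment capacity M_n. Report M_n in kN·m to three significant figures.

Assume both tension and compression steel yield.
Net tension couple steel: A_s − A'_s = 4381 mm².
a = (A_s − A'_s) f_y / (0.85 f'_c b) = 1818115/(0.85 × 36.2 × 325) = 181.81 mm.
c = a/β₁ = 181.81/0.791 = 229.85 mm; ε'_s = 0.003(c − d')/c = 0.0022 ≥ f_y/E_s = 0.0021, so compression steel does yield.
M_n = (A_s − A'_s) f_y (d − a/2) + A'_s f_y (d − d') = [1818115 × (750 − 90.905) + 360635 × (750 − 58)] × 10⁻⁶ = 1198.31 + 249.56 = 1447.87 kN·m.

M_n ≈ 1450 kN·m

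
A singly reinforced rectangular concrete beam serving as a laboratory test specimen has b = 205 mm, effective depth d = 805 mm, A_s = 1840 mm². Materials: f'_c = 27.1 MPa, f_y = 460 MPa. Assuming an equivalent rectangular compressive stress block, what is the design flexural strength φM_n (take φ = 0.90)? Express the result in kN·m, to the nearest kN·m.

T = A_s f_y = 1840 × 460 = 846400 N = 846.4 kN.
From C = T: a = T/(0.85 f'_c b) = 846400/(0.85 × 27.1 × 205) = 179.24 mm.
M_n = T(d − a/2) = 846.4 kN × (805 − 89.62) mm = 605.50 kN·m.
φM_n = 0.90 × 605.50 = 544.95 kN·m.

φM_n ≈ 545 kN·m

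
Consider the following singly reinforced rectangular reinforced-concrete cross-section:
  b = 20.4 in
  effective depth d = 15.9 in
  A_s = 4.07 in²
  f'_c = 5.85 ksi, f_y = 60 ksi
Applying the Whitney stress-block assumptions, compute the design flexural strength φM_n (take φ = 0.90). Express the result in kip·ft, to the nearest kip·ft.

φM_n ≈ 269 kip·ft

T = A_s f_y = 4.07 × 60 = 244.2 kips.
a = T/(0.85 f'_c b) = 244.2/(0.85 × 5.85 × 20.4) = 2.407 in.
M_n = T(d − a/2) = 244.2 × (15.9 − 1.2035) = 3588.9 kip·in = 3588.9/12 = 299.08 kip·ft.
φM_n = 0.90 × 299.08 = 269.17 kip·ft.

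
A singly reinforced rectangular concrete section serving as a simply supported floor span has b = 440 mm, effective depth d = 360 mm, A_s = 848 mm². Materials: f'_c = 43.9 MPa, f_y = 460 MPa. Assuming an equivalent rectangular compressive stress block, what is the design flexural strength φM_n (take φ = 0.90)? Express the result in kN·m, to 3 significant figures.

φM_n ≈ 122 kN·m

T = A_s f_y = 848 × 460 = 390080 N = 390.08 kN.
From C = T: a = T/(0.85 f'_c b) = 390080/(0.85 × 43.9 × 440) = 23.76 mm.
M_n = T(d − a/2) = 390.08 kN × (360 − 11.88) mm = 135.79 kN·m.
φM_n = 0.90 × 135.79 = 122.21 kN·m.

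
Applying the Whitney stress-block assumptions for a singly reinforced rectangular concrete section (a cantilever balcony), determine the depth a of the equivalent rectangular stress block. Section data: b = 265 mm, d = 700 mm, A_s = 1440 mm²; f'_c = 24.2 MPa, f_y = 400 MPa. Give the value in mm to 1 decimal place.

T = A_s f_y = 1440 × 400 = 576000 N = 576 kN.
Setting C = 0.85 f'_c a b equal to T: a = 576000/(0.85 × 24.2 × 265) = 105.7 mm.

a ≈ 105.7 mm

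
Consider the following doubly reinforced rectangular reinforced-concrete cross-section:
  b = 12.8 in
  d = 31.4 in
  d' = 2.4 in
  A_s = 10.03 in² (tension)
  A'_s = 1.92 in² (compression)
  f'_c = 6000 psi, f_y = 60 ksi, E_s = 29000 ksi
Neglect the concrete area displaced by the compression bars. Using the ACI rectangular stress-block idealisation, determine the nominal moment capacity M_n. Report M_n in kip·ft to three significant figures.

M_n ≈ 1400 kip·ft

Assume both steels yield.
a = (A_s − A'_s) f_y/(0.85 f'_c b) = (10.03 − 1.92) × 60/(0.85 × 6 × 12.8) = 7.454 in.
c = a/β₁ = 7.454/0.75 = 9.939 in; ε'_s = 0.003(c − d')/c = 0.0023 ≥ ε_y = 0.0021, so the compression steel yields.
M_n = (A_s − A'_s) f_y (d − a/2) + A'_s f_y (d − d') = 486.6 × (31.4 − 3.727) + 115.2 × (31.4 − 2.4) = 13465.7 + 3340.8 = 16806.5 kip·in = 16806.5/12 = 1400.54 kip·ft.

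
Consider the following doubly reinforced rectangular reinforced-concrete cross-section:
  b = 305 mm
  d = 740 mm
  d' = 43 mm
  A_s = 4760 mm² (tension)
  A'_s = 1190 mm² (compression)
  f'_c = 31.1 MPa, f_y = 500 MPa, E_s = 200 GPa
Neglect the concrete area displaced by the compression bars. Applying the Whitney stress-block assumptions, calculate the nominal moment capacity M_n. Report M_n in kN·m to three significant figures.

M_n ≈ 1540 kN·m

Assume both tension and compression steel yield.
Net tension couple steel: A_s − A'_s = 3570 mm².
a = (A_s − A'_s) f_y / (0.85 f'_c b) = 1785000/(0.85 × 31.1 × 305) = 221.39 mm.
c = a/β₁ = 221.39/0.828 = 267.38 mm; ε'_s = 0.003(c − d')/c = 0.0025 ≥ f_y/E_s = 0.0025, so compression steel does yield.
M_n = (A_s − A'_s) f_y (d − a/2) + A'_s f_y (d − d') = [1785000 × (740 − 110.695) + 595000 × (740 − 43)] × 10⁻⁶ = 1123.31 + 414.72 = 1538.03 kN·m.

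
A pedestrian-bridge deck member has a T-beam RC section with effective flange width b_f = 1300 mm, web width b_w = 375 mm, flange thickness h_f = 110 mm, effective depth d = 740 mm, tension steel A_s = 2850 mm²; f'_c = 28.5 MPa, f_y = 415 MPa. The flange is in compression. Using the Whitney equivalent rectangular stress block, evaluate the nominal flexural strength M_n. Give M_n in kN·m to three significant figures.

M_n ≈ 853 kN·m

Tension: T = A_s f_y = 2850 × 415 = 1182750 N.
Try a within the flange: a = T/(0.85 f'_c b_f) = 1182750/(0.85 × 28.5 × 1300) = 37.56 mm.
Since a = 37.56 ≤ h_f = 110 mm, the stress block lies entirely in the flange; analyse as a rectangular beam of width b_f.
M_n = T(d − a/2) = 1182750 × (740 − 18.78) = 853.02 × 10⁶ N·mm.
M_n = 853.02 kN·m.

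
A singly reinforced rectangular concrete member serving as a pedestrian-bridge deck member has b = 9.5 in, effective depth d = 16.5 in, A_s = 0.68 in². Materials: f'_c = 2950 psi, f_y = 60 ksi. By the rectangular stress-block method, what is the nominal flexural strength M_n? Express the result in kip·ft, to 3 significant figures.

M_n ≈ 53.2 kip·ft

T = A_s f_y = 0.68 × 60 = 40.8 kips.
a = T/(0.85 f'_c b) = 40.8/(0.85 × 2.95 × 9.5) = 1.713 in.
M_n = T(d − a/2) = 40.8 × (16.5 − 0.8565) = 638.3 kip·in = 638.3/12 = 53.19 kip·ft.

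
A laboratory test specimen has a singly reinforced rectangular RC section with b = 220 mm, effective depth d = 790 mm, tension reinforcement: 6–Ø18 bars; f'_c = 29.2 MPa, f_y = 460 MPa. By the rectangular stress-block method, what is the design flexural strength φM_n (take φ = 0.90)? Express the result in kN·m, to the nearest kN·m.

A_s = 6 × 254 = 1524 mm².
T = A_s f_y = 1524 × 460 = 701040 N = 701.04 kN.
From C = T: a = T/(0.85 f'_c b) = 701040/(0.85 × 29.2 × 220) = 128.39 mm.
M_n = T(d − a/2) = 701.04 kN × (790 − 64.195) mm = 508.82 kN·m.
φM_n = 0.90 × 508.82 = 457.94 kN·m.

φM_n ≈ 458 kN·m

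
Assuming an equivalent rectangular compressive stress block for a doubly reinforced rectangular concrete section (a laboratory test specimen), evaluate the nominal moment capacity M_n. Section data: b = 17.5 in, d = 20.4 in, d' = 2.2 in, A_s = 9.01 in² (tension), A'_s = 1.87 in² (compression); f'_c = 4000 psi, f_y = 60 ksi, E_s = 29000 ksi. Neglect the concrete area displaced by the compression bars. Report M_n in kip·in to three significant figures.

Assume both steels yield.
a = (A_s − A'_s) f_y/(0.85 f'_c b) = (9.01 − 1.87) × 60/(0.85 × 4 × 17.5) = 7.200 in.
c = a/β₁ = 7.200/0.85 = 8.471 in; ε'_s = 0.003(c − d')/c = 0.0022 ≥ ε_y = 0.0021, so the compression steel yields.
M_n = (A_s − A'_s) f_y (d − a/2) + A'_s f_y (d − d') = 428.4 × (20.4 − 3.6) + 112.2 × (20.4 − 2.2) = 7197.1 + 2042.0 = 9239.1 kip·in.

M_n ≈ 9240 kip·in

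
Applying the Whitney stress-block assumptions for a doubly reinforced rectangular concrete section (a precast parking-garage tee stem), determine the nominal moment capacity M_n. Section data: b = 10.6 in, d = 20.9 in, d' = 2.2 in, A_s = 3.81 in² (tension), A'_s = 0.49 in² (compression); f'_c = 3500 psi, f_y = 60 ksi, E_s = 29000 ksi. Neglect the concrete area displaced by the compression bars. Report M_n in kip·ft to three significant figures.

M_n ≈ 340 kip·ft

Assume both steels yield.
a = (A_s − A'_s) f_y/(0.85 f'_c b) = (3.81 − 0.49) × 60/(0.85 × 3.5 × 10.6) = 6.317 in.
c = a/β₁ = 6.317/0.85 = 7.432 in; ε'_s = 0.003(c − d')/c = 0.0021 ≥ ε_y = 0.0021, so the compression steel yields.
M_n = (A_s − A'_s) f_y (d − a/2) + A'_s f_y (d − d') = 199.2 × (20.9 − 3.1585) + 29.4 × (20.9 − 2.2) = 3534.1 + 549.8 = 4083.9 kip·in = 4083.9/12 = 340.33 kip·ft.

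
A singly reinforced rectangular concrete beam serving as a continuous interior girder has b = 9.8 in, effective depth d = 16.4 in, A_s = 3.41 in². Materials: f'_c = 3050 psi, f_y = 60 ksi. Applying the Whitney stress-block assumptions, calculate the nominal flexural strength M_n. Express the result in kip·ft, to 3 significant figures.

T = A_s f_y = 3.41 × 60 = 204.6 kips.
a = T/(0.85 f'_c b) = 204.6/(0.85 × 3.05 × 9.8) = 8.053 in.
M_n = T(d − a/2) = 204.6 × (16.4 − 4.0265) = 2531.6 kip·in = 2531.6/12 = 210.97 kip·ft.

M_n ≈ 211 kip·ft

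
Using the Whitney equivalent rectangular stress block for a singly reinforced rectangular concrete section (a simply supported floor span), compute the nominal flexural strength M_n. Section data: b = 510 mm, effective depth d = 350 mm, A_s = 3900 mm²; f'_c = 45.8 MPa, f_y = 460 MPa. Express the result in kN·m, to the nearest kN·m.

T = A_s f_y = 3900 × 460 = 1794000 N = 1794 kN.
From C = T: a = T/(0.85 f'_c b) = 1794000/(0.85 × 45.8 × 510) = 90.36 mm.
M_n = T(d − a/2) = 1794 kN × (350 − 45.18) mm = 546.85 kN·m.

M_n ≈ 547 kN·m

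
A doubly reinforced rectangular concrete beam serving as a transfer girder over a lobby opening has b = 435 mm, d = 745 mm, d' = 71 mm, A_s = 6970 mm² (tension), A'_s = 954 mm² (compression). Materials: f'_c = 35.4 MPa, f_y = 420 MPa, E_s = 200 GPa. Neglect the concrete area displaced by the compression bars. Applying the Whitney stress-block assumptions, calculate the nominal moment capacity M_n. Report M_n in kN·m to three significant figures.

Assume both tension and compression steel yield.
Net tension couple steel: A_s − A'_s = 6016 mm².
a = (A_s − A'_s) f_y / (0.85 f'_c b) = 2526720/(0.85 × 35.4 × 435) = 193.04 mm.
c = a/β₁ = 193.04/0.797 = 242.21 mm; ε'_s = 0.003(c − d')/c = 0.0021 ≥ f_y/E_s = 0.0021, so compression steel does yield.
M_n = (A_s − A'_s) f_y (d − a/2) + A'_s f_y (d − d') = [2526720 × (745 − 96.52) + 400680 × (745 − 71)] × 10⁻⁶ = 1638.53 + 270.06 = 1908.59 kN·m.

M_n ≈ 1910 kN·m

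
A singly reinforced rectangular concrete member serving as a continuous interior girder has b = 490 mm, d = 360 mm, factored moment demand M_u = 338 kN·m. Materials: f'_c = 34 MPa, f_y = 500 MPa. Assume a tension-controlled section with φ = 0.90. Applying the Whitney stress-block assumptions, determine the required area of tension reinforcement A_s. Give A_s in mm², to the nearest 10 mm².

M_n = M_u/φ = 338/0.90 = 375.556 kN·m.
With M_n = 0.85 f'_c a b (d − a/2), solve the quadratic for a:
a = d − √(d² − 2M_n/(0.85 f'_c b)) = 360 − √(360² − 2 × 375.556×10⁶/(0.85 × 34 × 490)) = 83.31 mm.
A_s = 0.85 f'_c a b / f_y = 0.85 × 34 × 83.31 × 490 / 500 = 2359.5 mm².

A_s ≈ 2360 mm²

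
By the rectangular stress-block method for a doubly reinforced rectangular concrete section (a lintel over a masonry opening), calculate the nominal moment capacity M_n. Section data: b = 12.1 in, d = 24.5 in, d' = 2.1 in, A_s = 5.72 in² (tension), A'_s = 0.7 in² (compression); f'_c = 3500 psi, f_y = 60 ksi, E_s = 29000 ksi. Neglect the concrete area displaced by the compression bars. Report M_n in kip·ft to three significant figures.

Assume both steels yield.
a = (A_s − A'_s) f_y/(0.85 f'_c b) = (5.72 − 0.7) × 60/(0.85 × 3.5 × 12.1) = 8.367 in.
c = a/β₁ = 8.367/0.85 = 9.844 in; ε'_s = 0.003(c − d')/c = 0.0024 ≥ ε_y = 0.0021, so the compression steel yields.
M_n = (A_s − A'_s) f_y (d − a/2) + A'_s f_y (d − d') = 301.2 × (24.5 − 4.1835) + 42 × (24.5 − 2.1) = 6119.3 + 940.8 = 7060.1 kip·in = 7060.1/12 = 588.34 kip·ft.

M_n ≈ 588 kip·ft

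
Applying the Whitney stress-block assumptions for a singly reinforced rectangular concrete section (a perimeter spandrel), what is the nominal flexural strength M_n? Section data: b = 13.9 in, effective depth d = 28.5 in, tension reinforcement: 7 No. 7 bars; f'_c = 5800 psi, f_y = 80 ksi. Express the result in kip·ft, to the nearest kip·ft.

M_n ≈ 729 kip·ft

A_s = 7 × 0.6 = 4.2 in².
T = A_s f_y = 4.2 × 80 = 336 kips.
a = T/(0.85 f'_c b) = 336/(0.85 × 5.8 × 13.9) = 4.903 in.
M_n = T(d − a/2) = 336 × (28.5 − 2.4515) = 8752.3 kip·in = 8752.3/12 = 729.36 kip·ft.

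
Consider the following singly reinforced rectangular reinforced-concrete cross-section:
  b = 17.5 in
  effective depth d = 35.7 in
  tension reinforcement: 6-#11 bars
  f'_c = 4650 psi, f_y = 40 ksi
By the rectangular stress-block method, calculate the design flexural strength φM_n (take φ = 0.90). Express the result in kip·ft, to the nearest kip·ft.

A_s = 6 × 1.56 = 9.36 in².
T = A_s f_y = 9.36 × 40 = 374.4 kips.
a = T/(0.85 f'_c b) = 374.4/(0.85 × 4.65 × 17.5) = 5.413 in.
M_n = T(d − a/2) = 374.4 × (35.7 − 2.7065) = 12352.8 kip·in = 12352.8/12 = 1029.40 kip·ft.
φM_n = 0.90 × 1029.40 = 926.46 kip·ft.

φM_n ≈ 926 kip·ft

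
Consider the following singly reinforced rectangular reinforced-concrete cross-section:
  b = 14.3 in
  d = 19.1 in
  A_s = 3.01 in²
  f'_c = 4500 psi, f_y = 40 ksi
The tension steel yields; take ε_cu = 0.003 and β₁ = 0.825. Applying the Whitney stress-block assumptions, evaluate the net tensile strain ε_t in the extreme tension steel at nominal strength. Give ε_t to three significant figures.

a = A_s f_y/(0.85 f'_c b) = 2.201 in.
β₁ = 0.825, so c = a/β₁ = 2.201/0.825 = 2.668 in.
From the linear strain diagram with ε_cu = 0.003: ε_t = 0.003 (d − c)/c = 0.003 × (19.1 − 2.668)/2.668 = 0.0185.
Since ε_t ≥ 0.005, the section is tension-controlled.

ε_t ≈ 0.0185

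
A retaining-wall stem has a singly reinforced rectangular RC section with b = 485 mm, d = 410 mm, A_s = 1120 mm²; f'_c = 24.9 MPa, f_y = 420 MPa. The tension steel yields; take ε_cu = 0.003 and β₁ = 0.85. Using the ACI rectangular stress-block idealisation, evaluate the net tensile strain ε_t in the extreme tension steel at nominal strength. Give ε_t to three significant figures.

ε_t ≈ 0.0198

a = A_s f_y/(0.85 f'_c b) = 45.83 mm.
β₁ = 0.85, so c = a/β₁ = 45.83/0.85 = 53.92 mm.
From the linear strain diagram with ε_cu = 0.003: ε_t = 0.003 (d − c)/c = 0.003 × (410 − 53.92)/53.92 = 0.0198.
Since ε_t ≥ 0.005, the section is tension-controlled.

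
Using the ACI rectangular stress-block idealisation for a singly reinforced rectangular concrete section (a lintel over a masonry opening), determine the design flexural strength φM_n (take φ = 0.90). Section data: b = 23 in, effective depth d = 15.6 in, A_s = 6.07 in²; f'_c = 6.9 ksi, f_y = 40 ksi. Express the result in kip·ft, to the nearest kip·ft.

T = A_s f_y = 6.07 × 40 = 242.8 kips.
a = T/(0.85 f'_c b) = 242.8/(0.85 × 6.9 × 23) = 1.800 in.
M_n = T(d − a/2) = 242.8 × (15.6 − 0.9) = 3569.2 kip·in = 3569.2/12 = 297.43 kip·ft.
φM_n = 0.90 × 297.43 = 267.69 kip·ft.

φM_n ≈ 268 kip·ft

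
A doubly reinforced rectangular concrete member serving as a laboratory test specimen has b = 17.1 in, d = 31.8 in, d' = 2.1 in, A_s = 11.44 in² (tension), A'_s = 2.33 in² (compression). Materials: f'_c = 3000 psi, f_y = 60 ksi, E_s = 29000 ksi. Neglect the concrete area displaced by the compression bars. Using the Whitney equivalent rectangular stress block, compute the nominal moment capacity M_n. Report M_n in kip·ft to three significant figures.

Assume both steels yield.
a = (A_s − A'_s) f_y/(0.85 f'_c b) = (11.44 − 2.33) × 60/(0.85 × 3 × 17.1) = 12.535 in.
c = a/β₁ = 12.535/0.85 = 14.747 in; ε'_s = 0.003(c − d')/c = 0.0026 ≥ ε_y = 0.0021, so the compression steel yields.
M_n = (A_s − A'_s) f_y (d − a/2) + A'_s f_y (d − d') = 546.6 × (31.8 − 6.2675) + 139.8 × (31.8 − 2.1) = 13956.1 + 4152.1 = 18108.2 kip·in = 18108.2/12 = 1509.02 kip·ft.

M_n ≈ 1510 kip·ft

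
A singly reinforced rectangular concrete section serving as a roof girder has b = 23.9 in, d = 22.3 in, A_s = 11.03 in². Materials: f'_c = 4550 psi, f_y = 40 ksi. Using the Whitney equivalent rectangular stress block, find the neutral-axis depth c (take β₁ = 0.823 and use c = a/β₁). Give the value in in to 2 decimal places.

T = A_s f_y = 11.03 × 40 = 441.2 kips.
a = T/(0.85 f'_c b) = 441.2/(0.85 × 4.55 × 23.9) = 4.7732 in.
With β₁ = 0.823, c = a/β₁ = 4.7732/0.823 = 5.80 in.

c ≈ 5.80 in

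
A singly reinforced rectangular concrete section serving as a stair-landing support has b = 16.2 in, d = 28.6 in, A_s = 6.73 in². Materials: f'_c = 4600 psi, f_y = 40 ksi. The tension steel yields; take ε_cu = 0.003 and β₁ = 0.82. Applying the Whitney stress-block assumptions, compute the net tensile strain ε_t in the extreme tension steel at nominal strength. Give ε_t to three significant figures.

ε_t ≈ 0.0136

a = A_s f_y/(0.85 f'_c b) = 4.250 in.
β₁ = 0.82, so c = a/β₁ = 4.250/0.82 = 5.183 in.
From the linear strain diagram with ε_cu = 0.003: ε_t = 0.003 (d − c)/c = 0.003 × (28.6 − 5.183)/5.183 = 0.0136.
Since ε_t ≥ 0.005, the section is tension-controlled.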